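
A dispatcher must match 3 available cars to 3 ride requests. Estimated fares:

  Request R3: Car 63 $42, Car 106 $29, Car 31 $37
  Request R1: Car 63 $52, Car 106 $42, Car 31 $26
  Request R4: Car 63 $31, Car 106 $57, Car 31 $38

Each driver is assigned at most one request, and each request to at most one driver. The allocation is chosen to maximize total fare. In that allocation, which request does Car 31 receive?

Car 31 receives Request R3.

Optimal: Car 63→Request R1 ($52), Car 106→Request R4 ($57), Car 31→Request R3 ($37) — total 52+57+37 = $146.
Column-greedy (each request in turn goes to its best remaining driver) gives $122, worse by 24.
Swapping Car 63↔Car 106 (Car 63→Request R4 $31, Car 106→Request R1 $42) loses 36.
Car 31's own top request is Request R4 ($38), but forcing Car 31→Request R4 and reassigning the rest optimally gives only $122 — worse by 24.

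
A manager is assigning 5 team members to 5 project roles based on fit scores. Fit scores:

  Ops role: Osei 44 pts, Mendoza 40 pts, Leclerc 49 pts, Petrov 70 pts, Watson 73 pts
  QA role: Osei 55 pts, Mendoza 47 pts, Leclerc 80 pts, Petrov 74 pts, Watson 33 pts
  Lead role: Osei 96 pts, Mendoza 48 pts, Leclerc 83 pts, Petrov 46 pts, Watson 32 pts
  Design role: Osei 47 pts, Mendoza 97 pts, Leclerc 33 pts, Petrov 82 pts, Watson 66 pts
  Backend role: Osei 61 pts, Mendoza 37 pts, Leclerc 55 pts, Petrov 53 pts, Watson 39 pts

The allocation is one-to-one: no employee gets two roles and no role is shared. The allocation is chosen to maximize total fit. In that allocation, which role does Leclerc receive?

Optimal: Osei→Lead role (96 pts), Mendoza→Design role (97 pts), Leclerc→QA role (80 pts), Petrov→Backend role (53 pts), Watson→Ops role (73 pts) — total 96+97+80+53+73 = 399 pts.
Row-greedy (each employee in turn takes its best remaining role) gives 382 pts, worse by 17.
Next-best assignment: Osei→Lead role, Mendoza→Design role, Leclerc→Backend role, Petrov→QA role, Watson→Ops role = 395 pts.
Leclerc's own top role is Lead role (83 pts), but forcing Leclerc→Lead role and reassigning the rest optimally gives only 388 pts — worse by 11.

Leclerc receives QA role.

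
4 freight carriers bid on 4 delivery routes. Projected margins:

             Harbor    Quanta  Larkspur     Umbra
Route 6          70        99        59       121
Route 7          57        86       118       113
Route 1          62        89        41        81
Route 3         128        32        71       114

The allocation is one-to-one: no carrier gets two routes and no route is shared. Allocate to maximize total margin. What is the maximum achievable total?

Optimal: Harbor→Route 3 ($128k), Quanta→Route 1 ($89k), Larkspur→Route 7 ($118k), Umbra→Route 6 ($121k) — total 128+89+118+121 = $456k.
Row-greedy (each carrier in turn takes its best remaining route) gives $426k, worse by 30.
Swapping Larkspur↔Quanta (Larkspur→Route 1 $41k, Quanta→Route 7 $86k) loses 80.

Maximum total: $456k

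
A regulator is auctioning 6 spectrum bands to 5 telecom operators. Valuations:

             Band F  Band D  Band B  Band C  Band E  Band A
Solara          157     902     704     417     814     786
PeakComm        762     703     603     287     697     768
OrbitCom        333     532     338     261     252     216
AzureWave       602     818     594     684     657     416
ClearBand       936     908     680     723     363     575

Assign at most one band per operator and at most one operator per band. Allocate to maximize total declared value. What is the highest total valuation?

This is the linear assignment problem.
Optimal: Solara→Band E ($814M), PeakComm→Band A ($768M), OrbitCom→Band D ($532M), AzureWave→Band C ($684M), ClearBand→Band F ($936M) — total 814+768+532+684+936 = $3734M.
Checked against all permutations: $3734M is optimal.

Maximum total: $3734M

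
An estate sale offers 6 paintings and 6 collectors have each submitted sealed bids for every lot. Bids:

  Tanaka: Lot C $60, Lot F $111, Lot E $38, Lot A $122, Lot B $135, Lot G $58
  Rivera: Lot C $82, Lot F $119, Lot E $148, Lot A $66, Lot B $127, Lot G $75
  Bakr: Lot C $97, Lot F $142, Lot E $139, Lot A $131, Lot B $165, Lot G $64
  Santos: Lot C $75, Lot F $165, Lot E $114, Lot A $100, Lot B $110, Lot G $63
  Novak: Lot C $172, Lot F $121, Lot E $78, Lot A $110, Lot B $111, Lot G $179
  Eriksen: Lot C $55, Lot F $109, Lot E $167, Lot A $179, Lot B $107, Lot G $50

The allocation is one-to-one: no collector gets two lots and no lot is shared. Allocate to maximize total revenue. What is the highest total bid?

Optimal: Tanaka→Lot B ($135), Rivera→Lot E ($148), Bakr→Lot C ($97), Santos→Lot F ($165), Novak→Lot G ($179), Eriksen→Lot A ($179) — total 135+148+97+165+179+179 = $903.

Max total: $903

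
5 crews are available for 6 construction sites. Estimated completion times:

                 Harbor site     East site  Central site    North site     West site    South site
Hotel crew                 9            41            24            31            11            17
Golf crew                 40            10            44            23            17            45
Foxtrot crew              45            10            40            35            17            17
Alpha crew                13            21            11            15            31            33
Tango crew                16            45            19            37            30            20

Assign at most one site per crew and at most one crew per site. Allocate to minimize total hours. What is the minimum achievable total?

Optimal: Hotel crew→West site (11 hours), Golf crew→East site (10 hours), Foxtrot crew→South site (17 hours), Alpha crew→Central site (11 hours), Tango crew→Harbor site (16 hours) — total 11+10+17+11+16 = 65 hours.
Min-entry greedy (repeatedly take the single cheapest remaining cell) gives 67 hours, worse by 2.
Next-best assignment: Hotel crew→Harbor site, Golf crew→East site, Foxtrot crew→West site, Alpha crew→Central site, Tango crew→South site = 67 hours.

Minimum total: 65 hours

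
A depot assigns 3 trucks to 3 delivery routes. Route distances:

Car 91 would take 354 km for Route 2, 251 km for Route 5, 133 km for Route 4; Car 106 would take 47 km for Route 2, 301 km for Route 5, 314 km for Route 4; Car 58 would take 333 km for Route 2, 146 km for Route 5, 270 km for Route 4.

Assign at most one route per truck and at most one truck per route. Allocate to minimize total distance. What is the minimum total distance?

Minimum total: 326 km

Optimal: Car 91→Route 4 (133 km), Car 106→Route 2 (47 km), Car 58→Route 5 (146 km) — total 133+47+146 = 326 km.
Every other assignment is strictly worse.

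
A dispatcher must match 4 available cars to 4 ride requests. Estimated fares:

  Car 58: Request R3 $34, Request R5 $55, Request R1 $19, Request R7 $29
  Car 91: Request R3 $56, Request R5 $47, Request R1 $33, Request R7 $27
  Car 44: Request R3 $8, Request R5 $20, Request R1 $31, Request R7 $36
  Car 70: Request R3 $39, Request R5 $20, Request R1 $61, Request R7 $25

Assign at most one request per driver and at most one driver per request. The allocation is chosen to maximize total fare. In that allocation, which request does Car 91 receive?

Car 91 receives Request R3.

This is a one-to-one assignment (maximum-weight bipartite matching).
Optimal: Car 58→Request R5 ($55), Car 91→Request R3 ($56), Car 44→Request R7 ($36), Car 70→Request R1 ($61) — total 55+56+36+61 = $208.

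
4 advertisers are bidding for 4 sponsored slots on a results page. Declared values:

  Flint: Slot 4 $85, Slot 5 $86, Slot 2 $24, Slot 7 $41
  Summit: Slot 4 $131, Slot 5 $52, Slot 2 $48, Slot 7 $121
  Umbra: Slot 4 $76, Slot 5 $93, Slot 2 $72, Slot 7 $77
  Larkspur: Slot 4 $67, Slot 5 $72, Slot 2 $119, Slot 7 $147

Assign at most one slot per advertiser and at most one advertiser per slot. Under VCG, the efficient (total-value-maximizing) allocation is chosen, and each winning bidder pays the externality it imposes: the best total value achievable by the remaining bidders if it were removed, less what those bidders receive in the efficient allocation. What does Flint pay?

Flint pays $21.

Efficient allocation: Flint→Slot 5 ($86), Summit→Slot 4 ($131), Umbra→Slot 2 ($72), Larkspur→Slot 7 ($147); total welfare W = $436.
Flint receives Slot 5 at value $86, so the others get W − 86 = $350.
Without Flint: best allocation of the remaining 3 bidders over all 4 slots is Summit→Slot 4 ($131), Umbra→Slot 5 ($93), Larkspur→Slot 7 ($147), total $371.
VCG payment = (others' best without Flint) − (others' welfare with Flint) = 371 − 350 = $21.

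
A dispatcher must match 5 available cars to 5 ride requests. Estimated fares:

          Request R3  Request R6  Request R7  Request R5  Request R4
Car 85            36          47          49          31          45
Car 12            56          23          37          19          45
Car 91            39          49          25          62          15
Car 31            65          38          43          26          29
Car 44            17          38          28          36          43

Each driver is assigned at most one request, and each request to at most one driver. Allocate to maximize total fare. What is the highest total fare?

Maximum total: $259

This is the linear assignment problem.
Optimal: Car 85→Request R7 ($49), Car 12→Request R4 ($45), Car 91→Request R5 ($62), Car 31→Request R3 ($65), Car 44→Request R6 ($38) — total 49+45+62+65+38 = $259.
Row-greedy (each driver in turn takes its best remaining request) gives $248, worse by 11.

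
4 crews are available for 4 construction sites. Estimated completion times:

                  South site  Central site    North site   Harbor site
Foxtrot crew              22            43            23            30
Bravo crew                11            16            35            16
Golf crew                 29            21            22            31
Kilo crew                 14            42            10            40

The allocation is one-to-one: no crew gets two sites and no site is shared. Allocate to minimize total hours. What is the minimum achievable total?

Min total: 69 hours

This is a one-to-one assignment (minimum-cost bipartite matching).
Optimal: Foxtrot crew→South site (22 hours), Bravo crew→Harbor site (16 hours), Golf crew→Central site (21 hours), Kilo crew→North site (10 hours) — total 22+16+21+10 = 69 hours.
Row-greedy (each crew in turn takes its cheapest remaining site) gives 100 hours, worse by 31.
Next-best assignment: Foxtrot crew→Harbor site, Bravo crew→South site, Golf crew→Central site, Kilo crew→North site = 72 hours.
No other one-to-one assignment undercuts 69 hours.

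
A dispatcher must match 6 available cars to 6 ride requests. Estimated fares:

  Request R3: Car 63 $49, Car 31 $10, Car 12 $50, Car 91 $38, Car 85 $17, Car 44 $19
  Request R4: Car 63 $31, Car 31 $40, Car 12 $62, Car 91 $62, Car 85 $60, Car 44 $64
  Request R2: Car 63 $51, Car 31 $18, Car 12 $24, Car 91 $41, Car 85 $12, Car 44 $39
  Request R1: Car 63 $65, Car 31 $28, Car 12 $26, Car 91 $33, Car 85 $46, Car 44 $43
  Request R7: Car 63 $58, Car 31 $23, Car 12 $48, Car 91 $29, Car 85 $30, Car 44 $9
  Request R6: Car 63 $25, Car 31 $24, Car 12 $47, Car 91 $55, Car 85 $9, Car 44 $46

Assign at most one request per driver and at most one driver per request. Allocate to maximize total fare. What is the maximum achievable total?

Treat this as an assignment problem: match each driver to one request.
Optimal: Car 63→Request R1 ($65), Car 31→Request R7 ($23), Car 12→Request R3 ($50), Car 91→Request R6 ($55), Car 85→Request R4 ($60), Car 44→Request R2 ($39) — total 65+23+50+55+60+39 = $292.
Max-entry greedy (repeatedly take the single best remaining cell) gives $282, worse by 10.
Next-best assignment: Car 63→Request R7, Car 31→Request R2, Car 12→Request R3, Car 91→Request R6, Car 85→Request R1, Car 44→Request R4 = $291.
Swapping Car 12↔Car 31 (Car 12→Request R7 $48, Car 31→Request R3 $10) loses 15.
Every other assignment is strictly worse.

Maximum total: $292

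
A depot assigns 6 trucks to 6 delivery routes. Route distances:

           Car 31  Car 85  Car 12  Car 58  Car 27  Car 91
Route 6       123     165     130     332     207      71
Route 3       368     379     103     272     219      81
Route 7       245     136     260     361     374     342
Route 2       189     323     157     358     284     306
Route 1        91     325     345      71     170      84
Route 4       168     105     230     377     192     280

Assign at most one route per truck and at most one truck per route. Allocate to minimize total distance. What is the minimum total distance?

This is a one-to-one assignment (minimum-cost bipartite matching).
Optimal: Car 31→Route 6 (123 km), Car 85→Route 7 (136 km), Car 12→Route 2 (157 km), Car 58→Route 1 (71 km), Car 27→Route 4 (192 km), Car 91→Route 3 (81 km) — total 123+136+157+71+192+81 = 760 km.
Column-greedy (each route in turn goes to its cheapest remaining truck) gives 762 km, worse by 2.
Next-best assignment: Car 31→Route 2, Car 85→Route 7, Car 12→Route 3, Car 58→Route 1, Car 27→Route 4, Car 91→Route 6 = 762 km.
Swapping Car 31↔Car 12 (Car 31→Route 2 189 km, Car 12→Route 6 130 km) adds 39.
Checked against all permutations: 760 km is optimal.

Minimum total: 760 km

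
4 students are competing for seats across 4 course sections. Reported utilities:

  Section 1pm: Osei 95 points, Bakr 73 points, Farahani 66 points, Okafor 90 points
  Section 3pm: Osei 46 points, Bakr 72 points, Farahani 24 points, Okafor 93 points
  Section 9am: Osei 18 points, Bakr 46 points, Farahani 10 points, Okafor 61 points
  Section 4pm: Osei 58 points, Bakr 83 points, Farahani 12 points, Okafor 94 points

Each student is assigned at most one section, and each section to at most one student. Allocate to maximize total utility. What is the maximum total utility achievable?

This is the linear assignment problem.
Optimal: Osei→Section 1pm (95 points), Bakr→Section 4pm (83 points), Farahani→Section 9am (10 points), Okafor→Section 3pm (93 points) — total 95+83+10+93 = 281 points.
Row-greedy (each student in turn takes its best remaining section) gives 263 points, worse by 18.
Next-best assignment: Osei→Section 1pm, Bakr→Section 3pm, Farahani→Section 9am, Okafor→Section 4pm = 271 points.
Swapping Okafor↔Bakr (Okafor→Section 4pm 94 points, Bakr→Section 3pm 72 points) loses 10.
No other one-to-one assignment exceeds 281 points.

Max total: 281 points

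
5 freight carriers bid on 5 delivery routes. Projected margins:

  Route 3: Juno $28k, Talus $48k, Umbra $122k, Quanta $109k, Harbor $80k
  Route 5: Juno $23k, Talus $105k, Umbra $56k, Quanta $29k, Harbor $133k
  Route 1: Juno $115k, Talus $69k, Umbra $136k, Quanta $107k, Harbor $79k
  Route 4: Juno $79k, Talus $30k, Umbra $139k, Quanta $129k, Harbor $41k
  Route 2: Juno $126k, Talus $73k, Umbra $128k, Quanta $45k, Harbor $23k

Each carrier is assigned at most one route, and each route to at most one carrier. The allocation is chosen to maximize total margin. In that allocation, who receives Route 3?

Umbra receives Route 3.

Optimal: Juno→Route 2 ($126k), Talus→Route 1 ($69k), Umbra→Route 3 ($122k), Quanta→Route 4 ($129k), Harbor→Route 5 ($133k) — total 126+69+122+129+133 = $579k.
Swapping Umbra↔Quanta (Umbra→Route 4 $139k, Quanta→Route 3 $109k) loses 3.
No other one-to-one assignment exceeds $579k.
Umbra's own top route is Route 4 ($139k), but forcing Umbra→Route 4 and reassigning the rest optimally gives only $576k — worse by 3.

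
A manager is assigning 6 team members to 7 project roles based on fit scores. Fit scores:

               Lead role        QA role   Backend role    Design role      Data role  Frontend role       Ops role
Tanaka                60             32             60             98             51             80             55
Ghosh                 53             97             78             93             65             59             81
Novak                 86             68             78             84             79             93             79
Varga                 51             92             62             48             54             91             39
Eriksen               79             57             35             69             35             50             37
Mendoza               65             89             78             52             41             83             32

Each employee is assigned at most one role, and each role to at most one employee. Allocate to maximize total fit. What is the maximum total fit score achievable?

Max total: 522 pts

This is the linear assignment problem.
Optimal: Tanaka→Design role (98 pts), Ghosh→QA role (97 pts), Novak→Data role (79 pts), Varga→Frontend role (91 pts), Eriksen→Lead role (79 pts), Mendoza→Backend role (78 pts) — total 98+97+79+91+79+78 = 522 pts.
Column-greedy (each role in turn goes to its best remaining employee) gives 463 pts, worse by 59.
Checked against all permutations: 522 pts is optimal.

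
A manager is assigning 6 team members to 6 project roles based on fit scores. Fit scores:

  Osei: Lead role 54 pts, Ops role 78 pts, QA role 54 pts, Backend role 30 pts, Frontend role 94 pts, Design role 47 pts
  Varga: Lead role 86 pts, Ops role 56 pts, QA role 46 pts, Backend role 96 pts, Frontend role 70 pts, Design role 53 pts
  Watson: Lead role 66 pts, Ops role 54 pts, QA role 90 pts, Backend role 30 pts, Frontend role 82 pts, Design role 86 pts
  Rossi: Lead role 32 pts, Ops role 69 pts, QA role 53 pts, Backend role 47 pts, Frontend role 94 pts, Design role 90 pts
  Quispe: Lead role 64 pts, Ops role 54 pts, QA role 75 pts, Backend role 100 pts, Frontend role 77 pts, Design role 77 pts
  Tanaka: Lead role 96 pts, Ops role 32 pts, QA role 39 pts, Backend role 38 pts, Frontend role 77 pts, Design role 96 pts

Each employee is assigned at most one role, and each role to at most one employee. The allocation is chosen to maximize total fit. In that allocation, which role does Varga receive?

Varga receives Lead role.

Optimal: Osei→Ops role (78 pts), Varga→Lead role (86 pts), Watson→QA role (90 pts), Rossi→Frontend role (94 pts), Quispe→Backend role (100 pts), Tanaka→Design role (96 pts) — total 78+86+90+94+100+96 = 544 pts.
Column-greedy (each role in turn goes to its best remaining employee) gives 511 pts, worse by 33.
Next-best assignment: Osei→Frontend role, Varga→Lead role, Watson→QA role, Rossi→Ops role, Quispe→Backend role, Tanaka→Design role = 535 pts.
Every other assignment is strictly worse.
Varga's own top role is Backend role (96 pts), but forcing Varga→Backend role and reassigning the rest optimally gives only 531 pts — worse by 13.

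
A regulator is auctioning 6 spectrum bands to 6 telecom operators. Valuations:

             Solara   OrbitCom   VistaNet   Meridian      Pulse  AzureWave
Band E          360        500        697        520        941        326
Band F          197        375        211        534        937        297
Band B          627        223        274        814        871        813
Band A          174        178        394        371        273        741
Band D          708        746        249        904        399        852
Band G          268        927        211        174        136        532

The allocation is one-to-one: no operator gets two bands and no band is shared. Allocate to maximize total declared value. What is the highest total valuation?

Optimal: Solara→Band B ($627M), OrbitCom→Band G ($927M), VistaNet→Band E ($697M), Meridian→Band D ($904M), Pulse→Band F ($937M), AzureWave→Band A ($741M) — total 627+927+697+904+937+741 = $4833M.
Row-greedy (each operator in turn takes its best remaining band) gives $4824M, worse by 9.
Swapping VistaNet↔Pulse (VistaNet→Band F $211M, Pulse→Band E $941M) loses 482.

Max total: $4833M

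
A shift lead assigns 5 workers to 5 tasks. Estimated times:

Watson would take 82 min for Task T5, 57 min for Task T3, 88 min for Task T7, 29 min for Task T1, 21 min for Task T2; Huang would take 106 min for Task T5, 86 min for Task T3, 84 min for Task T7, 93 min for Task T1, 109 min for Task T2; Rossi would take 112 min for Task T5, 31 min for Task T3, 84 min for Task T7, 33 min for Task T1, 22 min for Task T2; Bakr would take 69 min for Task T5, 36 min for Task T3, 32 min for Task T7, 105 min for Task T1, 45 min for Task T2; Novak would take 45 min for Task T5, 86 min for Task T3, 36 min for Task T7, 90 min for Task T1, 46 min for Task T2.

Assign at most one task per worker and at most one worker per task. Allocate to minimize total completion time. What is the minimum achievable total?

Min total: 214 min

Optimal: Watson→Task T1 (29 min), Huang→Task T3 (86 min), Rossi→Task T2 (22 min), Bakr→Task T7 (32 min), Novak→Task T5 (45 min) — total 29+86+22+32+45 = 214 min.
Row-greedy (each worker in turn takes its cheapest remaining task) gives 295 min, worse by 81.
Next-best assignment: Watson→Task T1, Huang→Task T7, Rossi→Task T2, Bakr→Task T3, Novak→Task T5 = 216 min.
Swapping Huang↔Bakr (Huang→Task T7 84 min, Bakr→Task T3 36 min) adds 2.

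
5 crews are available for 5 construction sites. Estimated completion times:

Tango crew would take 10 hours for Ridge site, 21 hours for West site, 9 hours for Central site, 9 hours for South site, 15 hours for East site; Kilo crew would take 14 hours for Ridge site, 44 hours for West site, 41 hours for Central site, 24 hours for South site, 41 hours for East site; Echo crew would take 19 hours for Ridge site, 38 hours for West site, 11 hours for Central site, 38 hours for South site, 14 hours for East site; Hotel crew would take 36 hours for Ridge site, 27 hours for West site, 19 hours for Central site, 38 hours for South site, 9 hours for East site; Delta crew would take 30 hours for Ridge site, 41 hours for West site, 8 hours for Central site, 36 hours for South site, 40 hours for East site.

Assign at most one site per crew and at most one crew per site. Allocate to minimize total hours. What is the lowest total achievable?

Min total: 72 hours

This is a one-to-one assignment (minimum-cost bipartite matching).
Optimal: Tango crew→South site (9 hours), Kilo crew→Ridge site (14 hours), Echo crew→East site (14 hours), Hotel crew→West site (27 hours), Delta crew→Central site (8 hours) — total 9+14+14+27+8 = 72 hours.
Row-greedy (each crew in turn takes its cheapest remaining site) gives 100 hours, worse by 28.
No other one-to-one assignment undercuts 72 hours.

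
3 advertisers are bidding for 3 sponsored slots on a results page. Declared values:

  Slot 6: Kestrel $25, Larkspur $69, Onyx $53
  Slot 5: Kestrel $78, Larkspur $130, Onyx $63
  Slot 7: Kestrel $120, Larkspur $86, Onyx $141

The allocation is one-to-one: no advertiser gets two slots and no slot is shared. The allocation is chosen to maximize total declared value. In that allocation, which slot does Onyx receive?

Onyx receives Slot 6.

Optimal: Kestrel→Slot 7 ($120), Larkspur→Slot 5 ($130), Onyx→Slot 6 ($53) — total 120+130+53 = $303.
Column-greedy (each slot in turn goes to its best remaining advertiser) gives $288, worse by 15.
Swapping Larkspur↔Onyx (Larkspur→Slot 6 $69, Onyx→Slot 5 $63) loses 51.
Checked against all permutations: $303 is optimal.
Onyx's own top slot is Slot 7 ($141), but forcing Onyx→Slot 7 and reassigning the rest optimally gives only $296 — worse by 7.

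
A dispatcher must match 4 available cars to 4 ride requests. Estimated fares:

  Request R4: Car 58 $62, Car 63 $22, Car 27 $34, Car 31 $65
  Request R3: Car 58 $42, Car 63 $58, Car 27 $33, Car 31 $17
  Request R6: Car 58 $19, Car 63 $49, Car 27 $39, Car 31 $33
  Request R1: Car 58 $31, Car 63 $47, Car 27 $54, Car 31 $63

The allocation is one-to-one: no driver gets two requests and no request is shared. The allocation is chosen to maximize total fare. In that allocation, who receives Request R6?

Optimal: Car 58→Request R4 ($62), Car 63→Request R3 ($58), Car 27→Request R6 ($39), Car 31→Request R1 ($63) — total 62+58+39+63 = $222.
Row-greedy (each driver in turn takes its best remaining request) gives $207, worse by 15.
Next-best assignment: Car 58→Request R3, Car 63→Request R6, Car 27→Request R1, Car 31→Request R4 = $210.
Swapping Car 27↔Car 31 (Car 27→Request R1 $54, Car 31→Request R6 $33) loses 15.
Car 27's own top request is Request R1 ($54), but forcing Car 27→Request R1 and reassigning the rest optimally gives only $210 — worse by 12.

Car 27 receives Request R6.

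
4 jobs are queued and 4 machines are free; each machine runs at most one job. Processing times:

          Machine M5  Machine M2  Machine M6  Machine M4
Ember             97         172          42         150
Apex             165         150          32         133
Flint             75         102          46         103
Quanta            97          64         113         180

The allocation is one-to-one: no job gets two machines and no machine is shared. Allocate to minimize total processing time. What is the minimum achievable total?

Optimal: Ember→Machine M5 (97 min), Apex→Machine M6 (32 min), Flint→Machine M4 (103 min), Quanta→Machine M2 (64 min) — total 97+32+103+64 = 296 min.
Row-greedy (each job in turn takes its cheapest remaining machine) gives 314 min, worse by 18.
Every other assignment is strictly worse.

Minimum total: 296 min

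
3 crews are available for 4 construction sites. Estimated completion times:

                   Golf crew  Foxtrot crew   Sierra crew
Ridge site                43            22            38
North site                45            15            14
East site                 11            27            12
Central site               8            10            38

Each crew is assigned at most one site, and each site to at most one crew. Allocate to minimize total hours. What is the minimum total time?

Min total: 35 hours

This is a one-to-one assignment (minimum-cost bipartite matching).
Optimal: Golf crew→East site (11 hours), Foxtrot crew→Central site (10 hours), Sierra crew→North site (14 hours) — total 11+10+14 = 35 hours.
Column-greedy (each site in turn goes to its cheapest remaining crew) gives 47 hours, worse by 12.
Swapping Golf crew↔Foxtrot crew (Golf crew→Central site 8 hours, Foxtrot crew→East site 27 hours) adds 14.
Checked against all permutations: 35 hours is optimal.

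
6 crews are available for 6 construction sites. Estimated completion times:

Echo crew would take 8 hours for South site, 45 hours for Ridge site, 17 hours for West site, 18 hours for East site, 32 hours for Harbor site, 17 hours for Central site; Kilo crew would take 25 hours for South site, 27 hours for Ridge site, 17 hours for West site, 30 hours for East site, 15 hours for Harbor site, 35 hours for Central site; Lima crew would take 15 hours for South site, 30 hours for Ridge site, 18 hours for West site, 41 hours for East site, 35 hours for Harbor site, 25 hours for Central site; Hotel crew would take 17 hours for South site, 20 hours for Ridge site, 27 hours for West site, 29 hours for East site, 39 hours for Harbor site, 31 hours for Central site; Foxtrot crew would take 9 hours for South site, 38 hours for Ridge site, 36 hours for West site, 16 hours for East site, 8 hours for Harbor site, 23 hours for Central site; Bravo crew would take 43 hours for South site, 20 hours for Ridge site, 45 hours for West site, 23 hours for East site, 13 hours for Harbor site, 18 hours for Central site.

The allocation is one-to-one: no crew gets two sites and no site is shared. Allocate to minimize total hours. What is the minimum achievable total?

Min total: 95 hours

Treat this as an assignment problem: match each crew to one site.
Optimal: Echo crew→South site (8 hours), Kilo crew→Harbor site (15 hours), Lima crew→West site (18 hours), Hotel crew→Ridge site (20 hours), Foxtrot crew→East site (16 hours), Bravo crew→Central site (18 hours) — total 8+15+18+20+16+18 = 95 hours.
Min-entry greedy (repeatedly take the single cheapest remaining cell) gives 112 hours, worse by 17.
Every other assignment is strictly worse.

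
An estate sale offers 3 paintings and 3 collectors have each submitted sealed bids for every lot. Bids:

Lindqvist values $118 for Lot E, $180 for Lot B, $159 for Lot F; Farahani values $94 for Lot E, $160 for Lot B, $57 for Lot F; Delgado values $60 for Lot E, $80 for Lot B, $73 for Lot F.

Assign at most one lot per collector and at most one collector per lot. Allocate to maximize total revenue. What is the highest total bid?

Max total: $379

Optimal: Lindqvist→Lot F ($159), Farahani→Lot B ($160), Delgado→Lot E ($60) — total 159+160+60 = $379.
Column-greedy (each lot in turn goes to its best remaining collector) gives $351, worse by 28.
No other one-to-one assignment exceeds $379.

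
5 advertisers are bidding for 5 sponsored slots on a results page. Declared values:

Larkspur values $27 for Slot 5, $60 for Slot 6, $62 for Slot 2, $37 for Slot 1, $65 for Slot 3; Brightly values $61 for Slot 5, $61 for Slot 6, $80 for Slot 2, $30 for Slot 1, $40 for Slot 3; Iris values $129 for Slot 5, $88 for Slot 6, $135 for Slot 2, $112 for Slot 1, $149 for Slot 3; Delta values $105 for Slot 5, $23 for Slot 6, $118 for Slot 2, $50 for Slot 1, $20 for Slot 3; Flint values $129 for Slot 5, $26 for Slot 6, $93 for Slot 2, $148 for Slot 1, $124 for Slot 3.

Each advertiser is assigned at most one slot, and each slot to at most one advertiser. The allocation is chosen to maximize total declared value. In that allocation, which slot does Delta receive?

Delta receives Slot 5.

This is the linear assignment problem.
Optimal: Larkspur→Slot 6 ($60), Brightly→Slot 2 ($80), Iris→Slot 3 ($149), Delta→Slot 5 ($105), Flint→Slot 1 ($148) — total 60+80+149+105+148 = $542.
Column-greedy (each slot in turn goes to its best remaining advertiser) gives $521, worse by 21.
Next-best assignment: Larkspur→Slot 6, Brightly→Slot 5, Iris→Slot 3, Delta→Slot 2, Flint→Slot 1 = $536.
Swapping Delta↔Flint (Delta→Slot 1 $50, Flint→Slot 5 $129) loses 74.
Checked against all permutations: $542 is optimal.
Delta's own top slot is Slot 2 ($118), but forcing Delta→Slot 2 and reassigning the rest optimally gives only $536 — worse by 6.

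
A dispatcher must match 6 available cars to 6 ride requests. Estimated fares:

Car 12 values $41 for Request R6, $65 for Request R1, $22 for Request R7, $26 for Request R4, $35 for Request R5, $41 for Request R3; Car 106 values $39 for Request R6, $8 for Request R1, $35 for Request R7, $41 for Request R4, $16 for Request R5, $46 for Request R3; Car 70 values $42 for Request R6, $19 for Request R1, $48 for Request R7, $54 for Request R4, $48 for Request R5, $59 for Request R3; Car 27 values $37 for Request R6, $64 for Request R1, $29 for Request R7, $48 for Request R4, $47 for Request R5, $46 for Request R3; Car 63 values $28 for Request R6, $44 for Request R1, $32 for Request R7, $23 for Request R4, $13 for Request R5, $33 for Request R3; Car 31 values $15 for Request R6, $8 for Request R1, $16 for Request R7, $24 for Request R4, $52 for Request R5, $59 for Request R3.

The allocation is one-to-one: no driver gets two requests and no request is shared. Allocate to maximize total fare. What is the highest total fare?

Optimal: Car 12→Request R1 ($65), Car 106→Request R6 ($39), Car 70→Request R4 ($54), Car 27→Request R5 ($47), Car 63→Request R7 ($32), Car 31→Request R3 ($59) — total 65+39+54+47+32+59 = $296.
Row-greedy (each driver in turn takes its best remaining request) gives $259, worse by 37.
Swapping Car 27↔Car 12 (Car 27→Request R1 $64, Car 12→Request R5 $35) loses 13.
Every other assignment is strictly worse.

Maximum total: $296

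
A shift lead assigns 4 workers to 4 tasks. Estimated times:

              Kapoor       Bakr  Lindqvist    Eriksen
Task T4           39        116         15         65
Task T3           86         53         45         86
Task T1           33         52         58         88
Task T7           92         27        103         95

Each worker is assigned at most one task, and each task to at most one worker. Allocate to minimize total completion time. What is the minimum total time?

Optimal: Kapoor→Task T1 (33 min), Bakr→Task T7 (27 min), Lindqvist→Task T4 (15 min), Eriksen→Task T3 (86 min) — total 33+27+15+86 = 161 min.
Column-greedy (each task in turn goes to its cheapest remaining worker) gives 196 min, worse by 35.
Swapping Eriksen↔Kapoor (Eriksen→Task T1 88 min, Kapoor→Task T3 86 min) adds 55.

Minimum total: 161 min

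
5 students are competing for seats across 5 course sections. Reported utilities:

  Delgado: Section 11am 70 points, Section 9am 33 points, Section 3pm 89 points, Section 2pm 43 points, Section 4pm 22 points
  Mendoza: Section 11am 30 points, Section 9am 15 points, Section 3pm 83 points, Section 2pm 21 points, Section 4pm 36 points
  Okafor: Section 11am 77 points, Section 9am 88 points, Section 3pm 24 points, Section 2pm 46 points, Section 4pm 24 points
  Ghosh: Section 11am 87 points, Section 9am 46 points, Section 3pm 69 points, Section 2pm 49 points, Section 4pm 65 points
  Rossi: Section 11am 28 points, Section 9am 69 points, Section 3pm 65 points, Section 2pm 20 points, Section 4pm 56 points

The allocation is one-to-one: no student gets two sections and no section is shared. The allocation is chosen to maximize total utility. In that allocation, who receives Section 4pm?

Rossi receives Section 4pm.

Optimal: Delgado→Section 2pm (43 points), Mendoza→Section 3pm (83 points), Okafor→Section 9am (88 points), Ghosh→Section 11am (87 points), Rossi→Section 4pm (56 points) — total 43+83+88+87+56 = 357 points.
Max-entry greedy (repeatedly take the single best remaining cell) gives 341 points, worse by 16.
Next-best assignment: Delgado→Section 11am, Mendoza→Section 3pm, Okafor→Section 9am, Ghosh→Section 2pm, Rossi→Section 4pm = 346 points.
Checked against all permutations: 357 points is optimal.
Rossi's own top section is Section 9am (69 points), but forcing Rossi→Section 9am and reassigning the rest optimally gives only 337 points — worse by 20.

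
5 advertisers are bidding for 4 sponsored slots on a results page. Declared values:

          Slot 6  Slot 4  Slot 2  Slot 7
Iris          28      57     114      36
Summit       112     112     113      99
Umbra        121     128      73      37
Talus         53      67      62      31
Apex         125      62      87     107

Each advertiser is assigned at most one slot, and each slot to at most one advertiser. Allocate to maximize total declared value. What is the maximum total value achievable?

Maximum total: $466

This is a one-to-one assignment (maximum-weight bipartite matching).
Optimal: Apex→Slot 6 ($125), Umbra→Slot 4 ($128), Iris→Slot 2 ($114), Summit→Slot 7 ($99) — total 125+128+114+99 = $466.
Row-greedy (each advertiser in turn takes its best remaining slot) gives $385, worse by 81.
Swapping Iris↔Umbra (Iris→Slot 4 $57, Umbra→Slot 2 $73) loses 112.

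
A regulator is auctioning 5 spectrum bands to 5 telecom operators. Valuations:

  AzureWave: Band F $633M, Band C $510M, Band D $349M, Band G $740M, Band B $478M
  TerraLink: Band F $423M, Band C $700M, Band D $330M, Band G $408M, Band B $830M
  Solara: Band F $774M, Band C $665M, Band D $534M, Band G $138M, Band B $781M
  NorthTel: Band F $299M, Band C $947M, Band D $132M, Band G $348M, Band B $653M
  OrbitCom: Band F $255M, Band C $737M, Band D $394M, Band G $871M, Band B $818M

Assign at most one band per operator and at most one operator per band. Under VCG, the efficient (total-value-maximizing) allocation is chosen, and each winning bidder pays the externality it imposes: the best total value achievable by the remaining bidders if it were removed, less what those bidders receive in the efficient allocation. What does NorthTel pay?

Efficient allocation: AzureWave→Band F ($633M), TerraLink→Band B ($830M), Solara→Band D ($534M), NorthTel→Band C ($947M), OrbitCom→Band G ($871M); total welfare W = $3815M.
NorthTel receives Band C at value $947M, so the others get W − 947 = $2868M.
Without NorthTel: best allocation of the remaining 4 bidders over all 5 bands is AzureWave→Band G ($740M), TerraLink→Band B ($830M), Solara→Band F ($774M), OrbitCom→Band C ($737M), total $3081M.
VCG payment = (others' best without NorthTel) − (others' welfare with NorthTel) = 3081 − 2868 = $213M.

NorthTel pays $213M.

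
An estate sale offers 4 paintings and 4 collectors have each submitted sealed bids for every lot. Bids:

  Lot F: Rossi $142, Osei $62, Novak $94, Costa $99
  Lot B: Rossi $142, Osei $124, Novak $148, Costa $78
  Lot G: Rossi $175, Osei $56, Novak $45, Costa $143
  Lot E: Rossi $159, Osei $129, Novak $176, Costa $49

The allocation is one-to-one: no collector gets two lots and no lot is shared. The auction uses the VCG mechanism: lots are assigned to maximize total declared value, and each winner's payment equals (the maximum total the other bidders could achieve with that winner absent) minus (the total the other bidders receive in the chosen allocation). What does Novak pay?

Efficient allocation: Rossi→Lot F ($142), Osei→Lot B ($124), Novak→Lot E ($176), Costa→Lot G ($143); total welfare W = $585.
Novak receives Lot E at value $176, so the others get W − 176 = $409.
Without Novak: best allocation of the remaining 3 bidders over all 4 lots is Rossi→Lot E ($159), Osei→Lot B ($124), Costa→Lot G ($143), total $426.
VCG payment = (others' best without Novak) − (others' welfare with Novak) = 426 − 409 = $17.

Novak pays $17.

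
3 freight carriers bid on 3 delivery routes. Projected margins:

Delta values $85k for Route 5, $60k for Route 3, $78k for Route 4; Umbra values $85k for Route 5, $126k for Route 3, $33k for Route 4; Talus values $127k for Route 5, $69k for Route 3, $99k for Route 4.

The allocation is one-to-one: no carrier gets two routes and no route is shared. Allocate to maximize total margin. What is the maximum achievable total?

Max total: $331k

This is a one-to-one assignment (maximum-weight bipartite matching).
Optimal: Delta→Route 4 ($78k), Umbra→Route 3 ($126k), Talus→Route 5 ($127k) — total 78+126+127 = $331k.
Row-greedy (each carrier in turn takes its best remaining route) gives $310k, worse by 21.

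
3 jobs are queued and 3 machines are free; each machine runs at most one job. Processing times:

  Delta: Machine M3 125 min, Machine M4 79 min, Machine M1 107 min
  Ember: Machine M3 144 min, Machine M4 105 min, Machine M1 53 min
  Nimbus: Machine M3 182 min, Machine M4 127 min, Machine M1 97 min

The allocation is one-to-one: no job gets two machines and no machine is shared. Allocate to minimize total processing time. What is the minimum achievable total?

This is a one-to-one assignment (minimum-cost bipartite matching).
Optimal: Delta→Machine M3 (125 min), Ember→Machine M1 (53 min), Nimbus→Machine M4 (127 min) — total 125+53+127 = 305 min.
Column-greedy (each machine in turn goes to its cheapest remaining job) gives 327 min, worse by 22.

Minimum total: 305 min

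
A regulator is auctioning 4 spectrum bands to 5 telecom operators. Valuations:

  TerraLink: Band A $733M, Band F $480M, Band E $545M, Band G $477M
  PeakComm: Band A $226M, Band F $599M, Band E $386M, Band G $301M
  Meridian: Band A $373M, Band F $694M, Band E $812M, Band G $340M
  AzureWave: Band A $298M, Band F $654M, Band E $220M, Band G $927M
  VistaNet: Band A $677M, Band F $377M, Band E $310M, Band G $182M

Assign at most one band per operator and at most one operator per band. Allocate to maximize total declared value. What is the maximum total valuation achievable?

Optimal: TerraLink→Band A ($733M), PeakComm→Band F ($599M), Meridian→Band E ($812M), AzureWave→Band G ($927M) — total 733+599+812+927 = $3071M.
Column-greedy (each band in turn goes to its best remaining operator) gives $2740M, worse by 331.

Maximum total: $3071M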